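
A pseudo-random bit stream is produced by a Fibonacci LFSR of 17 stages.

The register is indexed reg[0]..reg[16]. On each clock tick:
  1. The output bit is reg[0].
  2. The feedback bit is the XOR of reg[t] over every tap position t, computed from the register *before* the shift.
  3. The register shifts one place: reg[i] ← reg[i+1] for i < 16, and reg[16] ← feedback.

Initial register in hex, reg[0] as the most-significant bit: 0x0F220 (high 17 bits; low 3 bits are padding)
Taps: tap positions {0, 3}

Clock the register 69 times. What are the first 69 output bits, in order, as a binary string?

000011110010001000111011000110011111000111101011001111110101100101100

tick  register→output (feedback)
  0  00001111001000100→0 (0)
  1  00011110010001000→0 (1)
  2  00111100100010001→0 (1)
  3  01111001000100011→0 (1)
  4  11110010001000111→1 (0)
  5  11100100010001110→1 (1)
  6  11001000100011101→1 (1)
  7  10010001000111011→1 (0)
  8  00100010001110110→0 (0)
  9  01000100011101100→0 (0)
 10  10001000111011000→1 (1)
 11  00010001110110001→0 (1)
 12  00100011101100011→0 (0)
 13  01000111011000110→0 (0)
 14  10001110110001100→1 (1)
 15  00011101100011001→0 (1)
 16  00111011000110011→0 (1)
 17  01110110001100111→0 (1)
 18  11101100011001111→1 (1)
 19  11011000110011111→1 (0)
 20  10110001100111110→1 (0)
 21  01100011001111100→0 (0)
 22  11000110011111000→1 (1)
 23  10001100111110001→1 (1)
 24  00011001111100011→0 (1)
 25  00110011111000111→0 (1)
 26  01100111110001111→0 (0)
 27  11001111100011110→1 (1)
 28  10011111000111101→1 (0)
 29  00111110001111010→0 (1)
 30  01111100011110101→0 (1)
 31  11111000111101011→1 (0)
 32  11110001111010110→1 (0)
 33  11100011110101100→1 (1)
 34  11000111101011001→1 (1)
 35  10001111010110011→1 (1)
 36  00011110101100111→0 (1)
 37  00111101011001111→0 (1)
 38  01111010110011111→0 (1)
 39  11110101100111111→1 (0)
 40  11101011001111110→1 (1)
 41  11010110011111101→1 (0)
 42  10101100111111010→1 (1)
 43  01011001111110101→0 (1)
 44  10110011111101011→1 (0)
 45  01100111111010110→0 (0)
 46  11001111110101100→1 (1)
 47  10011111101011001→1 (0)
 48  00111111010110010→0 (1)
 49  01111110101100101→0 (1)
 50  11111101011001011→1 (0)
 51  11111010110010110→1 (0)
 52  11110101100101100→1 (0)
 53  11101011001011000→1 (1)
 54  11010110010110001→1 (0)
 55  10101100101100010→1 (1)
 56  01011001011000101→0 (1)
 57  10110010110001011→1 (0)
 58  01100101100010110→0 (0)
 59  11001011000101100→1 (1)
 60  10010110001011001→1 (0)
 61  00101100010110010→0 (0)
 62  01011000101100100→0 (1)
 63  10110001011001001→1 (0)
 64  01100010110010010→0 (0)
 65  11000101100100100→1 (1)
 66  10001011001001001→1 (1)
 67  00010110010010011→0 (1)
 68  00101100100100111→0 (0)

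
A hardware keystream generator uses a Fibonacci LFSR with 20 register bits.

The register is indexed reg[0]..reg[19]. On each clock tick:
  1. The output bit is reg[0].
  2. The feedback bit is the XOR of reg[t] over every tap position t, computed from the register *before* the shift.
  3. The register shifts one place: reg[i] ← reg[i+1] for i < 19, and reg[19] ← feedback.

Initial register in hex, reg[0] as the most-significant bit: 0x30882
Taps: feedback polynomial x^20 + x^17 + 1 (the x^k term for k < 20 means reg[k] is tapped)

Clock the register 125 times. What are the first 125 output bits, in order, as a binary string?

tick  register→output (feedback)
  0  00110000100010000010→0 (0)
  1  01100001000100000100→0 (1)
  2  11000010001000001001→1 (1)
  3  10000100010000010011→1 (1)
  4  00001000100000100111→0 (1)
  5  00010001000001001111→0 (1)
  6  00100010000010011111→0 (1)
  7  01000100000100111111→0 (1)
  8  10001000001001111111→1 (0)
  9  00010000010011111110→0 (1)
 10  00100000100111111101→0 (1)
 11  01000001001111111011→0 (0)
 12  10000010011111110110→1 (0)
 13  00000100111111101100→0 (1)
 14  00001001111111011001→0 (0)
 15  00010011111110110010→0 (0)
 16  00100111111101100100→0 (1)
 17  01001111111011001001→0 (0)
 18  10011111110110010010→1 (1)
 19  00111111101100100101→0 (1)
 20  01111111011001001011→0 (0)
 21  11111110110010010110→1 (0)
 22  11111101100100101100→1 (0)
 23  11111011001001011000→1 (1)
 24  11110110010010110001→1 (1)
 25  11101100100101100011→1 (1)
 26  11011001001011000111→1 (0)
 27  10110010010110001110→1 (0)
 28  01100100101100011100→0 (1)
 29  11001001011000111001→1 (1)
 30  10010010110001110011→1 (1)
 31  00100101100011100111→0 (1)
 32  01001011000111001111→0 (1)
 33  10010110001110011111→1 (0)
 34  00101100011100111110→0 (1)
 35  01011000111001111101→0 (1)
 36  10110001110011111011→1 (1)
 37  01100011100111110111→0 (1)
 38  11000111001111101111→1 (0)
 39  10001110011111011110→1 (0)
 40  00011100111110111100→0 (1)
 41  00111001111101111001→0 (0)
 42  01110011111011110010→0 (0)
 43  11100111110111100100→1 (0)
 44  11001111101111001000→1 (1)
 45  10011111011110010001→1 (1)
 46  00111110111100100011→0 (0)
 47  01111101111001000110→0 (1)
 48  11111011110010001101→1 (0)
 49  11110111100100011010→1 (1)
 50  11101111001000110101→1 (0)
 51  11011110010001101010→1 (1)
 52  10111100100011010101→1 (0)
 53  01111001000110101010→0 (0)
 54  11110010001101010100→1 (0)
 55  11100100011010101000→1 (1)
 56  11001000110101010001→1 (1)
 57  10010001101010100011→1 (1)
 58  00100011010101000111→0 (1)
 59  01000110101010001111→0 (1)
 60  10001101010100011111→1 (0)
 61  00011010101000111110→0 (1)
 62  00110101010001111101→0 (1)
 63  01101010100011111011→0 (0)
 64  11010101000111110110→1 (0)
 65  10101010001111101100→1 (0)
 66  01010100011111011000→0 (0)
 67  10101000111110110000→1 (1)
 68  01010001111101100001→0 (0)
 69  10100011111011000010→1 (1)
 70  01000111110110000101→0 (1)
 71  10001111101100001011→1 (1)
 72  00011111011000010111→0 (1)
 73  00111110110000101111→0 (1)
 74  01111101100001011111→0 (1)
 75  11111011000010111111→1 (0)
 76  11110110000101111110→1 (0)
 77  11101100001011111100→1 (0)
 78  11011000010111111000→1 (1)
 79  10110000101111110001→1 (1)
 80  01100001011111100011→0 (0)
 81  11000010111111000110→1 (0)
 82  10000101111110001100→1 (0)
 83  00001011111100011000→0 (0)
 84  00010111111000110000→0 (0)
 85  00101111110001100000→0 (0)
 86  01011111100011000000→0 (0)
 87  10111111000110000000→1 (1)
 88  01111110001100000001→0 (0)
 89  11111100011000000010→1 (1)
 90  11111000110000000101→1 (0)
 91  11110001100000001010→1 (1)
 92  11100011000000010101→1 (0)
 93  11000110000000101010→1 (1)
 94  10001100000001010101→1 (0)
 95  00011000000010101010→0 (0)
 96  00110000000101010100→0 (1)
 97  01100000001010101001→0 (0)
 98  11000000010101010010→1 (1)
 99  10000000101010100101→1 (0)
100  00000001010101001010→0 (0)
101  00000010101010010100→0 (1)
102  00000101010100101001→0 (0)
103  00001010101001010010→0 (0)
104  00010101010010100100→0 (1)
105  00101010100101001001→0 (0)
106  01010101001010010010→0 (0)
107  10101010010100100100→1 (0)
108  01010100101001001000→0 (0)
109  10101001010010010000→1 (1)
110  01010010100100100001→0 (0)
111  10100101001001000010→1 (1)
112  01001010010010000101→0 (1)
113  10010100100100001011→1 (1)
114  00101001001000010111→0 (1)
115  01010010010000101111→0 (1)
116  10100100100001011111→1 (0)
117  01001001000010111110→0 (1)
118  10010010000101111101→1 (0)
119  00100100001011111010→0 (0)
120  01001000010111110100→0 (1)
121  10010000101111101001→1 (1)
122  00100001011111010011→0 (0)
123  01000010111110100110→0 (1)
124  10000101111101001101→1 (0)

00110000100010000010011111110110010010110001110011111011110010001101010100011111011000010111111000110000000101010100101001001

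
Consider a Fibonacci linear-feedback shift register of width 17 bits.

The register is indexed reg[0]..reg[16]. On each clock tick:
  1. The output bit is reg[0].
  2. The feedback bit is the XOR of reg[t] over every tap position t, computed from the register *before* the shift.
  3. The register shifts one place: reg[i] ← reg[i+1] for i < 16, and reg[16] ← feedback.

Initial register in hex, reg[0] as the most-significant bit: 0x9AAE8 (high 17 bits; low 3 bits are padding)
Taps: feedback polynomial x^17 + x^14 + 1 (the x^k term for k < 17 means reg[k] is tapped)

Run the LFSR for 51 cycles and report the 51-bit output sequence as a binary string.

k : reg_k → out_k, fb_k
0: 10011010101011101 → 1, fb=0
1: 00110101010111010 → 0, fb=0
2: 01101010101110100 → 0, fb=1
3: 11010101011101001 → 1, fb=1
4: 10101010111010011 → 1, fb=1
5: 01010101110100111 → 0, fb=1
6: 10101011101001111 → 1, fb=0
7: 01010111010011110 → 0, fb=1
8: 10101110100111101 → 1, fb=0
9: 01011101001111010 → 0, fb=0
10: 10111010011110100 → 1, fb=0
11: 01110100111101000 → 0, fb=0
12: 11101001111010000 → 1, fb=1
13: 11010011110100001 → 1, fb=1
14: 10100111101000011 → 1, fb=1
15: 01001111010000111 → 0, fb=1
16: 10011110100001111 → 1, fb=0
17: 00111101000011110 → 0, fb=1
18: 01111010000111101 → 0, fb=1
19: 11110100001111011 → 1, fb=1
20: 11101000011110111 → 1, fb=0
21: 11010000111101110 → 1, fb=0
22: 10100001111011100 → 1, fb=0
23: 01000011110111000 → 0, fb=0
24: 10000111101110000 → 1, fb=1
25: 00001111011100001 → 0, fb=0
26: 00011110111000010 → 0, fb=0
27: 00111101110000100 → 0, fb=1
28: 01111011100001001 → 0, fb=0
29: 11110111000010010 → 1, fb=1
30: 11101110000100101 → 1, fb=0
31: 11011100001001010 → 1, fb=1
32: 10111000010010101 → 1, fb=0
33: 01110000100101010 → 0, fb=0
34: 11100001001010100 → 1, fb=0
35: 11000010010101000 → 1, fb=1
36: 10000100101010001 → 1, fb=1
37: 00001001010100011 → 0, fb=0
38: 00010010101000110 → 0, fb=1
39: 00100101010001101 → 0, fb=1
40: 01001010100011011 → 0, fb=0
41: 10010101000110110 → 1, fb=0
42: 00101010001101100 → 0, fb=1
43: 01010100011011001 → 0, fb=0
44: 10101000110110010 → 1, fb=1
45: 01010001101100101 → 0, fb=1
46: 10100011011001011 → 1, fb=1
47: 01000110110010111 → 0, fb=1
48: 10001101100101111 → 1, fb=0
49: 00011011001011110 → 0, fb=1
50: 00110110010111101 → 0, fb=1

100110101010111010011110100001111011100001001010100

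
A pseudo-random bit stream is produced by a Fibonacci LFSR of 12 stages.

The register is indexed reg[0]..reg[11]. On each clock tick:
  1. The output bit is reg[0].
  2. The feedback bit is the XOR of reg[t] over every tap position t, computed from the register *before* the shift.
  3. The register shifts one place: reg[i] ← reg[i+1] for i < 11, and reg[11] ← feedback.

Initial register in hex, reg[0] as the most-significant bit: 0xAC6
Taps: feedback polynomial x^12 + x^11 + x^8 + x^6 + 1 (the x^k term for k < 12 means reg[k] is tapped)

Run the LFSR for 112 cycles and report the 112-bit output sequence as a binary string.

1010110001101001010110111000001011101001111001011001111010001101111111110110011111100101001011111110001001100001

k : reg_k → out_k, fb_k
0: 101011000110 → 1, fb=1
1: 010110001101 → 0, fb=0
2: 101100011010 → 1, fb=0
3: 011000110100 → 0, fb=1
4: 110001101001 → 1, fb=0
5: 100011010010 → 1, fb=1
6: 000110100101 → 0, fb=0
7: 001101001010 → 0, fb=1
8: 011010010101 → 0, fb=1
9: 110100101011 → 1, fb=0
10: 101001010110 → 1, fb=1
11: 010010101101 → 0, fb=1
12: 100101011011 → 1, fb=1
13: 001010110111 → 0, fb=0
14: 010101101110 → 0, fb=0
15: 101011011100 → 1, fb=0
16: 010110111000 → 0, fb=0
17: 101101110000 → 1, fb=0
18: 011011100000 → 0, fb=1
19: 110111000001 → 1, fb=0
20: 101110000010 → 1, fb=1
21: 011100000101 → 0, fb=1
22: 111000001011 → 1, fb=1
23: 110000010111 → 1, fb=0
24: 100000101110 → 1, fb=1
25: 000001011101 → 0, fb=0
26: 000010111010 → 0, fb=0
27: 000101110100 → 0, fb=1
28: 001011101001 → 0, fb=1
29: 010111010011 → 0, fb=1
30: 101110100111 → 1, fb=1
31: 011101001111 → 0, fb=0
32: 111010011110 → 1, fb=0
33: 110100111100 → 1, fb=1
34: 101001111001 → 1, fb=0
35: 010011110010 → 0, fb=1
36: 100111100101 → 1, fb=1
37: 001111001011 → 0, fb=0
38: 011110010110 → 0, fb=0
39: 111100101100 → 1, fb=1
40: 111001011001 → 1, fb=1
41: 110010110011 → 1, fb=1
42: 100101100111 → 1, fb=1
43: 001011001111 → 0, fb=0
44: 010110011110 → 0, fb=1
45: 101100111101 → 1, fb=0
46: 011001111010 → 0, fb=0
47: 110011110100 → 1, fb=0
48: 100111101000 → 1, fb=1
49: 001111010001 → 0, fb=1
50: 011110100011 → 0, fb=0
51: 111101000110 → 1, fb=1
52: 111010001101 → 1, fb=1
53: 110100011011 → 1, fb=1
54: 101000110111 → 1, fb=1
55: 010001101111 → 0, fb=1
56: 100011011111 → 1, fb=1
57: 000110111111 → 0, fb=1
58: 001101111111 → 0, fb=1
59: 011011111111 → 0, fb=1
60: 110111111111 → 1, fb=0
61: 101111111110 → 1, fb=1
62: 011111111101 → 0, fb=1
63: 111111111011 → 1, fb=0
64: 111111110110 → 1, fb=0
65: 111111101100 → 1, fb=1
66: 111111011001 → 1, fb=1
67: 111110110011 → 1, fb=1
68: 111101100111 → 1, fb=1
69: 111011001111 → 1, fb=1
70: 110110011111 → 1, fb=1
71: 101100111111 → 1, fb=0
72: 011001111110 → 0, fb=0
73: 110011111100 → 1, fb=1
74: 100111111001 → 1, fb=0
75: 001111110010 → 0, fb=1
76: 011111100101 → 0, fb=0
77: 111111001010 → 1, fb=0
78: 111110010100 → 1, fb=1
79: 111100101001 → 1, fb=0
80: 111001010010 → 1, fb=1
81: 110010100101 → 1, fb=1
82: 100101001011 → 1, fb=1
83: 001010010111 → 0, fb=1
84: 010100101111 → 0, fb=1
85: 101001011111 → 1, fb=1
86: 010010111111 → 0, fb=1
87: 100101111111 → 1, fb=0
88: 001011111110 → 0, fb=0
89: 010111111100 → 0, fb=0
90: 101111111000 → 1, fb=1
91: 011111110001 → 0, fb=0
92: 111111100010 → 1, fb=0
93: 111111000100 → 1, fb=1
94: 111110001001 → 1, fb=1
95: 111100010011 → 1, fb=0
96: 111000100110 → 1, fb=0
97: 110001001100 → 1, fb=0
98: 100010011000 → 1, fb=0
99: 000100110000 → 0, fb=1
100: 001001100001 → 0, fb=0
101: 010011000010 → 0, fb=0
102: 100110000100 → 1, fb=1
103: 001100001001 → 0, fb=0
104: 011000010010 → 0, fb=0
105: 110000100100 → 1, fb=0
106: 100001001000 → 1, fb=0
107: 000010010000 → 0, fb=0
108: 000100100000 → 0, fb=1
109: 001001000001 → 0, fb=1
110: 010010000011 → 0, fb=1
111: 100100000111 → 1, fb=0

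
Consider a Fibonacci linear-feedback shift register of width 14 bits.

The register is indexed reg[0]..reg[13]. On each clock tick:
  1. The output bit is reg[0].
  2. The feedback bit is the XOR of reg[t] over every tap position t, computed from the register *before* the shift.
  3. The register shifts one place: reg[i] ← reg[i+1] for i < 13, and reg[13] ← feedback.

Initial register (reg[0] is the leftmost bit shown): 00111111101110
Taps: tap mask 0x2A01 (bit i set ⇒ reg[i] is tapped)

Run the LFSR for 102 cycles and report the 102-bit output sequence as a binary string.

tick  register→output (feedback)
  0  00111111101110→0 (1)
  1  01111111011101→0 (1)
  2  11111110111011→1 (1)
  3  11111101110111→1 (0)
  4  11111011101110→1 (0)
  5  11110111011100→1 (1)
  6  11101110111001→1 (1)
  7  11011101110011→1 (1)
  8  10111011100111→1 (1)
  9  01110111001111→0 (0)
 10  11101110011110→1 (1)
 11  11011100111101→1 (0)
 12  10111001111010→1 (0)
 13  01110011110100→0 (0)
 14  11100111101000→1 (1)
 15  11001111010001→1 (1)
 16  10011110100011→1 (0)
 17  00111101000110→0 (1)
 18  01111010001101→0 (0)
 19  11110100011010→1 (0)
 20  11101000110100→1 (1)
 21  11010001101001→1 (0)
 22  10100011010010→1 (0)
 23  01000110100100→0 (1)
 24  10001101001001→1 (0)
 25  00011010010010→0 (1)
 26  00110100100101→0 (0)
 27  01101001001010→0 (0)
 28  11010010010100→1 (1)
 29  10100100101001→1 (0)
 30  01001001010010→0 (1)
 31  10010010100101→1 (1)
 32  00100101001011→0 (1)
 33  01001010010111→0 (1)
 34  10010100101111→1 (1)
 35  00101001011111→0 (1)
 36  01010010111111→0 (1)
 37  10100101111111→1 (0)
 38  01001011111110→0 (0)
 39  10010111111100→1 (1)
 40  00101111111001→0 (0)
 41  01011111110010→0 (1)
 42  10111111100101→1 (1)
 43  01111111001011→0 (1)
 44  11111110010111→1 (0)
 45  11111100101110→1 (0)
 46  11111001011100→1 (1)
 47  11110010111001→1 (1)
 48  11100101110011→1 (1)
 49  11001011100111→1 (1)
 50  10010111001111→1 (1)
 51  00101110011111→0 (1)
 52  01011100111111→0 (1)
 53  10111001111111→1 (0)
 54  01110011111110→0 (0)
 55  11100111111100→1 (1)
 56  11001111111001→1 (1)
 57  10011111110011→1 (1)
 58  00111111100111→0 (0)
 59  01111111001110→0 (1)
 60  11111110011101→1 (0)
 61  11111100111010→1 (0)
 62  11111001110100→1 (1)
 63  11110011101001→1 (0)
 64  11100111010010→1 (0)
 65  11001110100100→1 (0)
 66  10011101001000→1 (1)
 67  00111010010001→0 (0)
 68  01110100100010→0 (0)
 69  11101001000100→1 (0)
 70  11010010001000→1 (1)
 71  10100100010001→1 (1)
 72  01001000100011→0 (1)
 73  10010001000111→1 (1)
 74  00100010001111→0 (0)
 75  01000100011110→0 (0)
 76  10001000111100→1 (1)
 77  00010001111001→0 (0)
 78  00100011110010→0 (1)
 79  01000111100101→0 (0)
 80  10001111001010→1 (1)
 81  00011110010101→0 (1)
 82  00111100101011→0 (1)
 83  01111001010111→0 (1)
 84  11110010101111→1 (1)
 85  11100101011111→1 (0)
 86  11001010111110→1 (1)
 87  10010101111101→1 (0)
 88  00101011111010→0 (1)
 89  01010111110101→0 (1)
 90  10101111101011→1 (0)
 91  01011111010110→0 (0)
 92  10111110101100→1 (0)
 93  01111101011000→0 (1)
 94  11111010110001→1 (1)
 95  11110101100011→1 (0)
 96  11101011000110→1 (0)
 97  11010110001100→1 (0)
 98  10101100011000→1 (0)
 99  01011000110000→0 (1)
100  10110001100001→1 (0)
101  01100011000010→0 (0)

001111111011101110011110100011010010010100101111111001011100111111100111010010001000111100101011111010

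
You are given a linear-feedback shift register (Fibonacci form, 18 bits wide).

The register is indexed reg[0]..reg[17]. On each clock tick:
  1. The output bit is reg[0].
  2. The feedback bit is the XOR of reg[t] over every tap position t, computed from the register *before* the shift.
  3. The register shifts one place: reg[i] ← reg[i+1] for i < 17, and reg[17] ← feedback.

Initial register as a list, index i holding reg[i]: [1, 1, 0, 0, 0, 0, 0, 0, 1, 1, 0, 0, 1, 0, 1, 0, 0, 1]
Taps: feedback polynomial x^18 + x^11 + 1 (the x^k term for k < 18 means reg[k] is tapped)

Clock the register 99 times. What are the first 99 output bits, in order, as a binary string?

110000001100101001100100111110110110111111100001000110011100101111010001110100010101011011011001111

step | reg (before) | out | fb
   0 | 110000001100101001 | 1 | 1
   1 | 100000011001010011 | 1 | 0
   2 | 000000110010100110 | 0 | 0
   3 | 000001100101001100 | 0 | 1
   4 | 000011001010011001 | 0 | 0
   5 | 000110010100110010 | 0 | 0
   6 | 001100101001100100 | 0 | 1
   7 | 011001010011001001 | 0 | 1
   8 | 110010100110010011 | 1 | 1
   9 | 100101001100100111 | 1 | 1
  10 | 001010011001001111 | 0 | 1
  11 | 010100110010011111 | 0 | 0
  12 | 101001100100111110 | 1 | 1
  13 | 010011001001111101 | 0 | 1
  14 | 100110010011111011 | 1 | 0
  15 | 001100100111110110 | 0 | 1
  16 | 011001001111101101 | 0 | 1
  17 | 110010011111011011 | 1 | 0
  18 | 100100111110110110 | 1 | 1
  19 | 001001111101101101 | 0 | 1
  20 | 010011111011011011 | 0 | 1
  21 | 100111110110110111 | 1 | 1
  22 | 001111101101101111 | 0 | 1
  23 | 011111011011011111 | 0 | 1
  24 | 111110110110111111 | 1 | 1
  25 | 111101101101111111 | 1 | 0
  26 | 111011011011111110 | 1 | 0
  27 | 110110110111111100 | 1 | 0
  28 | 101101101111111000 | 1 | 0
  29 | 011011011111110000 | 0 | 1
  30 | 110110111111100001 | 1 | 0
  31 | 101101111111000010 | 1 | 0
  32 | 011011111110000100 | 0 | 0
  33 | 110111111100001000 | 1 | 1
  34 | 101111111000010001 | 1 | 1
  35 | 011111110000100011 | 0 | 0
  36 | 111111100001000110 | 1 | 0
  37 | 111111000010001100 | 1 | 1
  38 | 111110000100011001 | 1 | 1
  39 | 111100001000110011 | 1 | 1
  40 | 111000010001100111 | 1 | 0
  41 | 110000100011001110 | 1 | 0
  42 | 100001000110011100 | 1 | 1
  43 | 000010001100111001 | 0 | 0
  44 | 000100011001110010 | 0 | 1
  45 | 001000110011100101 | 0 | 1
  46 | 010001100111001011 | 0 | 1
  47 | 100011001110010111 | 1 | 1
  48 | 000110011100101111 | 0 | 0
  49 | 001100111001011110 | 0 | 1
  50 | 011001110010111101 | 0 | 0
  51 | 110011100101111010 | 1 | 0
  52 | 100111001011110100 | 1 | 0
  53 | 001110010111101000 | 0 | 1
  54 | 011100101111010001 | 0 | 1
  55 | 111001011110100011 | 1 | 1
  56 | 110010111101000111 | 1 | 0
  57 | 100101111010001110 | 1 | 1
  58 | 001011110100011101 | 0 | 0
  59 | 010111101000111010 | 0 | 0
  60 | 101111010001110100 | 1 | 0
  61 | 011110100011101000 | 0 | 1
  62 | 111101000111010001 | 1 | 0
  63 | 111010001110100010 | 1 | 1
  64 | 110100011101000101 | 1 | 0
  65 | 101000111010001010 | 1 | 1
  66 | 010001110100010101 | 0 | 0
  67 | 100011101000101010 | 1 | 1
  68 | 000111010001010101 | 0 | 1
  69 | 001110100010101011 | 0 | 0
  70 | 011101000101010110 | 0 | 1
  71 | 111010001010101101 | 1 | 1
  72 | 110100010101011011 | 1 | 0
  73 | 101000101010110110 | 1 | 1
  74 | 010001010101101101 | 0 | 1
  75 | 100010101011011011 | 1 | 0
  76 | 000101010110110110 | 0 | 0
  77 | 001010101101101100 | 0 | 1
  78 | 010101011011011001 | 0 | 1
  79 | 101010110110110011 | 1 | 1
  80 | 010101101101100111 | 0 | 1
  81 | 101011011011001111 | 1 | 0
  82 | 010110110110011110 | 0 | 0
  83 | 101101101100111100 | 1 | 1
  84 | 011011011001111001 | 0 | 1
  85 | 110110110011110011 | 1 | 0
  86 | 101101100111100110 | 1 | 0
  87 | 011011001111001100 | 0 | 1
  88 | 110110011110011001 | 1 | 1
  89 | 101100111100110011 | 1 | 1
  90 | 011001111001100111 | 0 | 1
  91 | 110011110011001111 | 1 | 0
  92 | 100111100110011110 | 1 | 1
  93 | 001111001100111101 | 0 | 0
  94 | 011110011001111010 | 0 | 1
  95 | 111100110011110101 | 1 | 0
  96 | 111001100111101010 | 1 | 0
  97 | 110011001111010100 | 1 | 0
  98 | 100110011110101000 | 1 | 1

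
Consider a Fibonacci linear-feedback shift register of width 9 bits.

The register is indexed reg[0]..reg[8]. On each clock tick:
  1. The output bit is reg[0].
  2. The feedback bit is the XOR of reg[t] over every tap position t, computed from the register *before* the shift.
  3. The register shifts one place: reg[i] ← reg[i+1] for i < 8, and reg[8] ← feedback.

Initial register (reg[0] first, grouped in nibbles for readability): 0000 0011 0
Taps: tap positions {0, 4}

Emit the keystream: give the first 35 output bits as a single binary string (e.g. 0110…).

00000011000110010100011010010111111

tick  register→output (feedback)
  0  000000110→0 (0)
  1  000001100→0 (0)
  2  000011000→0 (1)
  3  000110001→0 (1)
  4  001100011→0 (0)
  5  011000110→0 (0)
  6  110001100→1 (1)
  7  100011001→1 (0)
  8  000110010→0 (1)
  9  001100101→0 (0)
 10  011001010→0 (0)
 11  110010100→1 (0)
 12  100101000→1 (1)
 13  001010001→0 (1)
 14  010100011→0 (0)
 15  101000110→1 (1)
 16  010001101→0 (0)
 17  100011010→1 (0)
 18  000110100→0 (1)
 19  001101001→0 (0)
 20  011010010→0 (1)
 21  110100101→1 (1)
 22  101001011→1 (1)
 23  010010111→0 (1)
 24  100101111→1 (1)
 25  001011111→0 (1)
 26  010111111→0 (1)
 27  101111111→1 (0)
 28  011111110→0 (1)
 29  111111101→1 (0)
 30  111111010→1 (0)
 31  111110100→1 (0)
 32  111101000→1 (1)
 33  111010001→1 (0)
 34  110100010→1 (1)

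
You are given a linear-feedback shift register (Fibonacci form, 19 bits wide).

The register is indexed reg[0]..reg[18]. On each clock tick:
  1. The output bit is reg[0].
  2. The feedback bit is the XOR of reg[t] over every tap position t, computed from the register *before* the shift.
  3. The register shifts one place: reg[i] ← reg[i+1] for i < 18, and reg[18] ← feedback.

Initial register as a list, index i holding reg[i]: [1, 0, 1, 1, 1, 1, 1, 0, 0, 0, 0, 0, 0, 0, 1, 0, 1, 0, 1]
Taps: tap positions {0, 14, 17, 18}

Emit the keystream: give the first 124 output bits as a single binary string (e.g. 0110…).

1011111000000010101101011110010001000110000010111100010100111011100001100001111110111100001101011100110010000011100001111000

step | reg (before) | out | fb
   0 | 1011111000000010101 | 1 | 1
   1 | 0111110000000101011 | 0 | 0
   2 | 1111100000001010110 | 1 | 1
   3 | 1111000000010101101 | 1 | 0
   4 | 1110000000101011010 | 1 | 1
   5 | 1100000001010110101 | 1 | 1
   6 | 1000000010101101011 | 1 | 1
   7 | 0000000101011010111 | 0 | 1
   8 | 0000001010110101111 | 0 | 0
   9 | 0000010101101011110 | 0 | 0
  10 | 0000101011010111100 | 0 | 1
  11 | 0001010110101111001 | 0 | 0
  12 | 0010101101011110010 | 0 | 0
  13 | 0101011010111100100 | 0 | 0
  14 | 1010110101111001000 | 1 | 1
  15 | 0101101011110010001 | 0 | 0
  16 | 1011010111100100010 | 1 | 0
  17 | 0110101111001000100 | 0 | 0
  18 | 1101011110010001000 | 1 | 1
  19 | 1010111100100010001 | 1 | 1
  20 | 0101111001000100011 | 0 | 0
  21 | 1011110010001000110 | 1 | 0
  22 | 0111100100010001100 | 0 | 0
  23 | 1111001000100011000 | 1 | 0
  24 | 1110010001000110000 | 1 | 0
  25 | 1100100010001100000 | 1 | 1
  26 | 1001000100011000001 | 1 | 0
  27 | 0010001000110000010 | 0 | 1
  28 | 0100010001100000101 | 0 | 1
  29 | 1000100011000001011 | 1 | 1
  30 | 0001000110000010111 | 0 | 1
  31 | 0010001100000101111 | 0 | 0
  32 | 0100011000001011110 | 0 | 0
  33 | 1000110000010111100 | 1 | 0
  34 | 0001100000101111000 | 0 | 1
  35 | 0011000001011110001 | 0 | 0
  36 | 0110000010111100010 | 0 | 1
  37 | 1100000101111000101 | 1 | 0
  38 | 1000001011110001010 | 1 | 0
  39 | 0000010111100010100 | 0 | 1
  40 | 0000101111000101001 | 0 | 1
  41 | 0001011110001010011 | 0 | 1
  42 | 0010111100010100111 | 0 | 0
  43 | 0101111000101001110 | 0 | 1
  44 | 1011110001010011101 | 1 | 1
  45 | 0111100010100111011 | 0 | 1
  46 | 1111000101001110111 | 1 | 0
  47 | 1110001010011101110 | 1 | 0
  48 | 1100010100111011100 | 1 | 0
  49 | 1000101001110111000 | 1 | 0
  50 | 0001010011101110000 | 0 | 1
  51 | 0010100111011100001 | 0 | 1
  52 | 0101001110111000011 | 0 | 0
  53 | 1010011101110000110 | 1 | 0
  54 | 0100111011100001100 | 0 | 0
  55 | 1001110111000011000 | 1 | 0
  56 | 0011101110000110000 | 0 | 1
  57 | 0111011100001100001 | 0 | 1
  58 | 1110111000011000011 | 1 | 1
  59 | 1101110000110000111 | 1 | 1
  60 | 1011100001100001111 | 1 | 1
  61 | 0111000011000011111 | 0 | 1
  62 | 1110000110000111111 | 1 | 0
  63 | 1100001100001111110 | 1 | 1
  64 | 1000011000011111101 | 1 | 1
  65 | 0000110000111111011 | 0 | 1
  66 | 0001100001111110111 | 0 | 1
  67 | 0011000011111101111 | 0 | 0
  68 | 0110000111111011110 | 0 | 0
  69 | 1100001111110111100 | 1 | 0
  70 | 1000011111101111000 | 1 | 0
  71 | 0000111111011110000 | 0 | 1
  72 | 0001111110111100001 | 0 | 1
  73 | 0011111101111000011 | 0 | 0
  74 | 0111111011110000110 | 0 | 1
  75 | 1111110111100001101 | 1 | 0
  76 | 1111101111000011010 | 1 | 1
  77 | 1111011110000110101 | 1 | 1
  78 | 1110111100001101011 | 1 | 1
  79 | 1101111000011010111 | 1 | 0
  80 | 1011110000110101110 | 1 | 0
  81 | 0111100001101011100 | 0 | 1
  82 | 1111000011010111001 | 1 | 1
  83 | 1110000110101110011 | 1 | 0
  84 | 1100001101011100110 | 1 | 0
  85 | 1000011010111001100 | 1 | 1
  86 | 0000110101110011001 | 0 | 0
  87 | 0001101011100110010 | 0 | 0
  88 | 0011010111001100100 | 0 | 0
  89 | 0110101110011001000 | 0 | 0
  90 | 1101011100110010000 | 1 | 0
  91 | 1010111001100100000 | 1 | 1
  92 | 0101110011001000001 | 0 | 1
  93 | 1011100110010000011 | 1 | 1
  94 | 0111001100100000111 | 0 | 0
  95 | 1110011001000001110 | 1 | 0
  96 | 1100110010000011100 | 1 | 0
  97 | 1001100100000111000 | 1 | 0
  98 | 0011001000001110000 | 0 | 1
  99 | 0110010000011100001 | 0 | 1
 100 | 1100100000111000011 | 1 | 1
 101 | 1001000001110000111 | 1 | 1
 102 | 0010000011100001111 | 0 | 0
 103 | 0100000111000011110 | 0 | 0
 104 | 1000001110000111100 | 1 | 0
 105 | 0000011100001111000 | 0 | 1
 106 | 0000111000011110001 | 0 | 0
 107 | 0001110000111100010 | 0 | 1
 108 | 0011100001111000101 | 0 | 1
 109 | 0111000011110001011 | 0 | 0
 110 | 1110000111100010110 | 1 | 1
 111 | 1100001111000101101 | 1 | 0
 112 | 1000011110001011010 | 1 | 1
 113 | 0000111100010110101 | 0 | 0
 114 | 0001111000101101010 | 0 | 1
 115 | 0011110001011010101 | 0 | 0
 116 | 0111100010110101010 | 0 | 1
 117 | 1111000101101010101 | 1 | 1
 118 | 1110001011010101011 | 1 | 1
 119 | 1100010110101010111 | 1 | 0
 120 | 1000101101010101110 | 1 | 0
 121 | 0001011010101011100 | 0 | 1
 122 | 0010110101010111001 | 0 | 0
 123 | 0101101010101110010 | 0 | 0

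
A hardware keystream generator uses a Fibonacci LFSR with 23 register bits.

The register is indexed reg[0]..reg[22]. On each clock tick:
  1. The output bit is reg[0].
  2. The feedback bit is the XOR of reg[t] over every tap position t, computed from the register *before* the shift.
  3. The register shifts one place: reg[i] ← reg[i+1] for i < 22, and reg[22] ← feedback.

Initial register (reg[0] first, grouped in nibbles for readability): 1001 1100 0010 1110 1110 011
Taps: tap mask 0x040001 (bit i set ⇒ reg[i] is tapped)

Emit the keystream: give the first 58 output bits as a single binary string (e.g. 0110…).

1001110000101110111001100000100000011101001001010011100111

k : reg_k → out_k, fb_k
0: 10011100001011101110011 → 1, fb=0
1: 00111000010111011100110 → 0, fb=0
2: 01110000101110111001100 → 0, fb=0
3: 11100001011101110011000 → 1, fb=0
4: 11000010111011100110000 → 1, fb=0
5: 10000101110111001100000 → 1, fb=1
6: 00001011101110011000001 → 0, fb=0
7: 00010111011100110000010 → 0, fb=0
8: 00101110111001100000100 → 0, fb=0
9: 01011101110011000001000 → 0, fb=0
10: 10111011100110000010000 → 1, fb=0
11: 01110111001100000100000 → 0, fb=0
12: 11101110011000001000000 → 1, fb=1
13: 11011100110000010000001 → 1, fb=1
14: 10111001100000100000011 → 1, fb=1
15: 01110011000001000000111 → 0, fb=0
16: 11100110000010000001110 → 1, fb=1
17: 11001100000100000011101 → 1, fb=0
18: 10011000001000000111010 → 1, fb=0
19: 00110000010000001110100 → 0, fb=1
20: 01100000100000011101001 → 0, fb=0
21: 11000001000000111010010 → 1, fb=0
22: 10000010000001110100100 → 1, fb=1
23: 00000100000011101001001 → 0, fb=0
24: 00001000000111010010010 → 0, fb=1
25: 00010000001110100100101 → 0, fb=0
26: 00100000011101001001010 → 0, fb=0
27: 01000000111010010010100 → 0, fb=1
28: 10000001110100100101001 → 1, fb=1
29: 00000011101001001010011 → 0, fb=1
30: 00000111010010010100111 → 0, fb=0
31: 00001110100100101001110 → 0, fb=0
32: 00011101001001010011100 → 0, fb=1
33: 00111010010010100111001 → 0, fb=1
34: 01110100100101001110011 → 0, fb=1
35: 11101001001010011100111 → 1, fb=1
36: 11010010010100111001111 → 1, fb=1
37: 10100100101001110011111 → 1, fb=0
38: 01001001010011100111110 → 0, fb=1
39: 10010010100111001111101 → 1, fb=0
40: 00100101001110011111010 → 0, fb=1
41: 01001010011100111110101 → 0, fb=1
42: 10010100111001111101011 → 1, fb=1
43: 00101001110011111010111 → 0, fb=1
44: 01010011100111110101111 → 0, fb=0
45: 10100111001111101011110 → 1, fb=0
46: 01001110011111010111100 → 0, fb=1
47: 10011100111110101111001 → 1, fb=0
48: 00111001111101011110010 → 0, fb=1
49: 01110011111010111100101 → 0, fb=0
50: 11100111110101111001010 → 1, fb=1
51: 11001111101011110010101 → 1, fb=0
52: 10011111010111100101010 → 1, fb=1
53: 00111110101111001010101 → 0, fb=1
54: 01111101011110010101011 → 0, fb=0
55: 11111010111100101010110 → 1, fb=0
56: 11110101111001010101100 → 1, fb=1
57: 11101011110010101011001 → 1, fb=0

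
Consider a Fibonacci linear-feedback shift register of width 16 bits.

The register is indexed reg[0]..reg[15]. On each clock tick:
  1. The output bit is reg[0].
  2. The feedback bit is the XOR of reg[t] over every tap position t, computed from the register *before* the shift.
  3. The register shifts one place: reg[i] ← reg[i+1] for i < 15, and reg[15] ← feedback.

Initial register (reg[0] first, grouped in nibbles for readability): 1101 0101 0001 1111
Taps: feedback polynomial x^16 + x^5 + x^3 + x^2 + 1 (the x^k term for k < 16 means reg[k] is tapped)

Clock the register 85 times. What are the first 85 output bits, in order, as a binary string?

1101010100011111100010100110110010111101001011000000010101111100100101001111100011111

step | reg (before) | out | fb
   0 | 1101010100011111 | 1 | 1
   1 | 1010101000111111 | 1 | 0
   2 | 0101010001111110 | 0 | 0
   3 | 1010100011111100 | 1 | 0
   4 | 0101000111111000 | 0 | 1
   5 | 1010001111110001 | 1 | 0
   6 | 0100011111100010 | 0 | 1
   7 | 1000111111000101 | 1 | 0
   8 | 0001111110001010 | 0 | 0
   9 | 0011111100010100 | 0 | 1
  10 | 0111111000101001 | 0 | 1
  11 | 1111110001010011 | 1 | 0
  12 | 1111100010100110 | 1 | 1
  13 | 1111000101001101 | 1 | 1
  14 | 1110001010011011 | 1 | 0
  15 | 1100010100110110 | 1 | 0
  16 | 1000101001101100 | 1 | 1
  17 | 0001010011011001 | 0 | 0
  18 | 0010100110110010 | 0 | 1
  19 | 0101001101100101 | 0 | 1
  20 | 1010011011001011 | 1 | 1
  21 | 0100110110010111 | 0 | 1
  22 | 1001101100101111 | 1 | 0
  23 | 0011011001011110 | 0 | 1
  24 | 0110110010111101 | 0 | 0
  25 | 1101100101111010 | 1 | 0
  26 | 1011001011110100 | 1 | 1
  27 | 0110010111101001 | 0 | 0
  28 | 1100101111010010 | 1 | 1
  29 | 1001011110100101 | 1 | 1
  30 | 0010111101001011 | 0 | 0
  31 | 0101111010010110 | 0 | 0
  32 | 1011110100101100 | 1 | 0
  33 | 0111101001011000 | 0 | 0
  34 | 1111010010110000 | 1 | 0
  35 | 1110100101100000 | 1 | 0
  36 | 1101001011000000 | 1 | 0
  37 | 1010010110000000 | 1 | 1
  38 | 0100101100000001 | 0 | 0
  39 | 1001011000000010 | 1 | 1
  40 | 0010110000000101 | 0 | 0
  41 | 0101100000001010 | 0 | 1
  42 | 1011000000010101 | 1 | 1
  43 | 0110000000101011 | 0 | 1
  44 | 1100000001010111 | 1 | 1
  45 | 1000000010101111 | 1 | 1
  46 | 0000000101011111 | 0 | 0
  47 | 0000001010111110 | 0 | 0
  48 | 0000010101111100 | 0 | 1
  49 | 0000101011111001 | 0 | 0
  50 | 0001010111110010 | 0 | 0
  51 | 0010101111100100 | 0 | 1
  52 | 0101011111001001 | 0 | 0
  53 | 1010111110010010 | 1 | 1
  54 | 0101111100100101 | 0 | 0
  55 | 1011111001001010 | 1 | 0
  56 | 0111110010010100 | 0 | 1
  57 | 1111100100101001 | 1 | 1
  58 | 1111001001010011 | 1 | 1
  59 | 1110010010100111 | 1 | 1
  60 | 1100100101001111 | 1 | 1
  61 | 1001001010011111 | 1 | 0
  62 | 0010010100111110 | 0 | 0
  63 | 0100101001111100 | 0 | 0
  64 | 1001010011111000 | 1 | 1
  65 | 0010100111110001 | 0 | 1
  66 | 0101001111100011 | 0 | 1
  67 | 1010011111000111 | 1 | 1
  68 | 0100111110001111 | 0 | 1
  69 | 1001111100011111 | 1 | 1
  70 | 0011111000111111 | 0 | 1
  71 | 0111110001111111 | 0 | 1
  72 | 1111100011111111 | 1 | 1
  73 | 1111000111111111 | 1 | 1
  74 | 1110001111111111 | 1 | 0
  75 | 1100011111111110 | 1 | 0
  76 | 1000111111111100 | 1 | 0
  77 | 0001111111111000 | 0 | 0
  78 | 0011111111110000 | 0 | 1
  79 | 0111111111100001 | 0 | 1
  80 | 1111111111000011 | 1 | 0
  81 | 1111111110000110 | 1 | 0
  82 | 1111111100001100 | 1 | 0
  83 | 1111111000011000 | 1 | 0
  84 | 1111110000110000 | 1 | 0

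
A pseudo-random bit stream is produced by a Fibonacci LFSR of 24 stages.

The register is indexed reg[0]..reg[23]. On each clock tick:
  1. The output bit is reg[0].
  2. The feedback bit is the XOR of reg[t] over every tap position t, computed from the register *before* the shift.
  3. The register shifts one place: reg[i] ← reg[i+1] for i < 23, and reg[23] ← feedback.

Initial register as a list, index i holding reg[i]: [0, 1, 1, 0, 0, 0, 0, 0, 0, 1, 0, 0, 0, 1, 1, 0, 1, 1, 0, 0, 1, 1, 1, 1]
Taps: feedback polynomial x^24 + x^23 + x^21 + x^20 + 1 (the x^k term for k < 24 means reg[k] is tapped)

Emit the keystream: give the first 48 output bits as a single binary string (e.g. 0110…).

k : reg_k → out_k, fb_k
0: 011000000100011011001111 → 0, fb=1
1: 110000001000110110011111 → 1, fb=0
2: 100000010001101100111110 → 1, fb=1
3: 000000100011011001111101 → 0, fb=1
4: 000001000110110011111011 → 0, fb=0
5: 000010001101100111110110 → 0, fb=1
6: 000100011011001111101101 → 0, fb=1
7: 001000110110011111011011 → 0, fb=0
8: 010001101100111110110110 → 0, fb=1
9: 100011011001111101101101 → 1, fb=0
10: 000110110011111011011010 → 0, fb=1
11: 001101100111110110110101 → 0, fb=0
12: 011011001111101101101010 → 0, fb=1
13: 110110011111011011010101 → 1, fb=1
14: 101100111110110110101011 → 1, fb=1
15: 011001111101101101010111 → 0, fb=0
16: 110011111011011010101110 → 1, fb=1
17: 100111110110110101011101 → 1, fb=0
18: 001111101101101010111010 → 0, fb=1
19: 011111011011010101110101 → 0, fb=0
20: 111110110110101011101010 → 1, fb=0
21: 111101101101010111010100 → 1, fb=0
22: 111011011010101110101000 → 1, fb=0
23: 110110110101011101010000 → 1, fb=1
24: 101101101010111010100001 → 1, fb=0
25: 011011010101110101000010 → 0, fb=0
26: 110110101011101010000100 → 1, fb=0
27: 101101010111010100001000 → 1, fb=0
28: 011010101110101000010000 → 0, fb=0
29: 110101011101010000100000 → 1, fb=1
30: 101010111010100001000001 → 1, fb=0
31: 010101110101000010000010 → 0, fb=0
32: 101011101010000100000100 → 1, fb=0
33: 010111010100001000001000 → 0, fb=1
34: 101110101000010000010001 → 1, fb=0
35: 011101010000100000100010 → 0, fb=0
36: 111010100001000001000100 → 1, fb=0
37: 110101000010000010001000 → 1, fb=0
38: 101010000100000100010000 → 1, fb=1
39: 010100001000001000100001 → 0, fb=1
40: 101000010000010001000011 → 1, fb=0
41: 010000100000100010000110 → 0, fb=1
42: 100001000001000100001101 → 1, fb=0
43: 000010000010001000011010 → 0, fb=1
44: 000100000100010000110101 → 0, fb=0
45: 001000001000100001101010 → 0, fb=1
46: 010000010001000011010101 → 0, fb=0
47: 100000100010000110101010 → 1, fb=0

011000000100011011001111101101101010111010100001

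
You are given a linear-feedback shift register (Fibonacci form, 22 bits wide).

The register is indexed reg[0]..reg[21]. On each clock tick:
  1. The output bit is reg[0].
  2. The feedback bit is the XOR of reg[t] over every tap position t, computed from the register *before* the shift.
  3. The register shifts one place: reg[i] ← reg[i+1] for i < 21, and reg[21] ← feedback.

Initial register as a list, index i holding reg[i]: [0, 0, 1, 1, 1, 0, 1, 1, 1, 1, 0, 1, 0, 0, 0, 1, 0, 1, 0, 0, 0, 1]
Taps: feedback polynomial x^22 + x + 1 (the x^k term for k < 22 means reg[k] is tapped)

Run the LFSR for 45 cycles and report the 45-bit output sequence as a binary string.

001110111101000101000101001100011100111100111

step | reg (before) | out | fb
   0 | 0011101111010001010001 | 0 | 0
   1 | 0111011110100010100010 | 0 | 1
   2 | 1110111101000101000101 | 1 | 0
   3 | 1101111010001010001010 | 1 | 0
   4 | 1011110100010100010100 | 1 | 1
   5 | 0111101000101000101001 | 0 | 1
   6 | 1111010001010001010011 | 1 | 0
   7 | 1110100010100010100110 | 1 | 0
   8 | 1101000101000101001100 | 1 | 0
   9 | 1010001010001010011000 | 1 | 1
  10 | 0100010100010100110001 | 0 | 1
  11 | 1000101000101001100011 | 1 | 1
  12 | 0001010001010011000111 | 0 | 0
  13 | 0010100010100110001110 | 0 | 0
  14 | 0101000101001100011100 | 0 | 1
  15 | 1010001010011000111001 | 1 | 1
  16 | 0100010100110001110011 | 0 | 1
  17 | 1000101001100011100111 | 1 | 1
  18 | 0001010011000111001111 | 0 | 0
  19 | 0010100110001110011110 | 0 | 0
  20 | 0101001100011100111100 | 0 | 1
  21 | 1010011000111001111001 | 1 | 1
  22 | 0100110001110011110011 | 0 | 1
  23 | 1001100011100111100111 | 1 | 1
  24 | 0011000111001111001111 | 0 | 0
  25 | 0110001110011110011110 | 0 | 1
  26 | 1100011100111100111101 | 1 | 0
  27 | 1000111001111001111010 | 1 | 1
  28 | 0001110011110011110101 | 0 | 0
  29 | 0011100111100111101010 | 0 | 0
  30 | 0111001111001111010100 | 0 | 1
  31 | 1110011110011110101001 | 1 | 0
  32 | 1100111100111101010010 | 1 | 0
  33 | 1001111001111010100100 | 1 | 1
  34 | 0011110011110101001001 | 0 | 0
  35 | 0111100111101010010010 | 0 | 1
  36 | 1111001111010100100101 | 1 | 0
  37 | 1110011110101001001010 | 1 | 0
  38 | 1100111101010010010100 | 1 | 0
  39 | 1001111010100100101000 | 1 | 1
  40 | 0011110101001001010001 | 0 | 0
  41 | 0111101010010010100010 | 0 | 1
  42 | 1111010100100101000101 | 1 | 0
  43 | 1110101001001010001010 | 1 | 0
  44 | 1101010010010100010100 | 1 | 0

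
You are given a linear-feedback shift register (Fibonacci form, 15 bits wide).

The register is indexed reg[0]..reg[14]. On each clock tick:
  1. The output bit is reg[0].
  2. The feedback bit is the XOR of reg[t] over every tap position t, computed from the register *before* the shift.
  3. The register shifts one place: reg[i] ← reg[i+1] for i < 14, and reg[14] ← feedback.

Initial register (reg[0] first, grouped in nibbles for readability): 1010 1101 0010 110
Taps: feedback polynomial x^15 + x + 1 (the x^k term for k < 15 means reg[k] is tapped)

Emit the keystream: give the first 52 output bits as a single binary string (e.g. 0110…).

1010110100101101111011101110110001100110011010010101

step | reg (before) | out | fb
   0 | 101011010010110 | 1 | 1
   1 | 010110100101101 | 0 | 1
   2 | 101101001011011 | 1 | 1
   3 | 011010010110111 | 0 | 1
   4 | 110100101101111 | 1 | 0
   5 | 101001011011110 | 1 | 1
   6 | 010010110111101 | 0 | 1
   7 | 100101101111011 | 1 | 1
   8 | 001011011110111 | 0 | 0
   9 | 010110111101110 | 0 | 1
  10 | 101101111011101 | 1 | 1
  11 | 011011110111011 | 0 | 1
  12 | 110111101110111 | 1 | 0
  13 | 101111011101110 | 1 | 1
  14 | 011110111011101 | 0 | 1
  15 | 111101110111011 | 1 | 0
  16 | 111011101110110 | 1 | 0
  17 | 110111011101100 | 1 | 0
  18 | 101110111011000 | 1 | 1
  19 | 011101110110001 | 0 | 1
  20 | 111011101100011 | 1 | 0
  21 | 110111011000110 | 1 | 0
  22 | 101110110001100 | 1 | 1
  23 | 011101100011001 | 0 | 1
  24 | 111011000110011 | 1 | 0
  25 | 110110001100110 | 1 | 0
  26 | 101100011001100 | 1 | 1
  27 | 011000110011001 | 0 | 1
  28 | 110001100110011 | 1 | 0
  29 | 100011001100110 | 1 | 1
  30 | 000110011001101 | 0 | 0
  31 | 001100110011010 | 0 | 0
  32 | 011001100110100 | 0 | 1
  33 | 110011001101001 | 1 | 0
  34 | 100110011010010 | 1 | 1
  35 | 001100110100101 | 0 | 0
  36 | 011001101001010 | 0 | 1
  37 | 110011010010101 | 1 | 0
  38 | 100110100101010 | 1 | 1
  39 | 001101001010101 | 0 | 0
  40 | 011010010101010 | 0 | 1
  41 | 110100101010101 | 1 | 0
  42 | 101001010101010 | 1 | 1
  43 | 010010101010101 | 0 | 1
  44 | 100101010101011 | 1 | 1
  45 | 001010101010111 | 0 | 0
  46 | 010101010101110 | 0 | 1
  47 | 101010101011101 | 1 | 1
  48 | 010101010111011 | 0 | 1
  49 | 101010101110111 | 1 | 1
  50 | 010101011101111 | 0 | 1
  51 | 101010111011111 | 1 | 1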